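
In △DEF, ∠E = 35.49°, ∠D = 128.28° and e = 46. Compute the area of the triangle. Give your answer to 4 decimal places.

399.8304

The third angle is ∠F = 180° − ∠D − ∠E = 16.23°.
Law of sines: d = e·sin D/sin E ≈ 62.198.
Law of sines: f = e·sin F/sin E ≈ 22.145.
Area = ½·e·d·sin F ≈ 399.83.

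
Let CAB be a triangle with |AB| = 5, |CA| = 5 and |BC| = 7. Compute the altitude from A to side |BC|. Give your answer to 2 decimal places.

h_A ≈ 3.57

Semiperimeter s = (5 + 7 + 5)/2 = 8.5.
Heron's formula: area = √(8.5·3.5·1.5·3.5) ≈ 12.497.
The altitude from A has length 2·area/|BC| ≈ 3.5707.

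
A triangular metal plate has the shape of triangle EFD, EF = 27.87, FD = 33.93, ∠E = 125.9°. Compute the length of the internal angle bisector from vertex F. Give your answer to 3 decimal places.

Law of sines: sin D = EF·sin E/FD ≈ 0.66537.
Since FD ≥ EF, only the acute value applies: ∠D ≈ 41.71°.
Then ∠F = 180° − ∠E − ∠D ≈ 12.39°.
Law of sines gives DE = FD·sin F/sin E ≈ 8.9871.
The bisector from F has length 2·EF·FD·cos(∠F/2)/(EF+FD) ≈ 30.424.

t_F ≈ 30.424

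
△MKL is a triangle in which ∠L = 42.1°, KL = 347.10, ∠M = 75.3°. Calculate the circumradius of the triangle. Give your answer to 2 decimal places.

R ≈ 179.42

The third angle is ∠K = 180° − ∠L − ∠M = 62.60°.
Law of sines: LM = KL·sin K/sin M ≈ 318.59.
Law of sines: MK = KL·sin L/sin M ≈ 240.58.
Circumradius = KL/(2 sin M) ≈ 179.42.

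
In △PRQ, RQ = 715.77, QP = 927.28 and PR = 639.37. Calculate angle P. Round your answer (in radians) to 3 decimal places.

By the law of cosines, cos P = (QP² + PR² − RQ²) / (2·QP·PR) ≈ 0.63784, so ∠P ≈ 0.879 rad.

∠P ≈ 0.879 rad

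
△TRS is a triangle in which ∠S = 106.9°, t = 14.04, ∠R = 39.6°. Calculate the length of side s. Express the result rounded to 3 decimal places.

24.339

The third angle is ∠T = 180° − ∠R − ∠S = 33.50°.
Law of sines: s = t·sin S/sin T ≈ 24.339.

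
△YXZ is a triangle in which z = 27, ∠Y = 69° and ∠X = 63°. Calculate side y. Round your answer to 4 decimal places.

The third angle is ∠Z = 180° − ∠Y − ∠X = 48.00°.
Law of sines: y = z·sin Y/sin Z ≈ 33.919.

33.9189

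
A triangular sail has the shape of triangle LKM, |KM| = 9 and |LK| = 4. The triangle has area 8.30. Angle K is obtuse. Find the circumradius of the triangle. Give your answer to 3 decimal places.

13.754

From area = ½·|LK|·|KM|·sin K, we get sin K = 2·area/(|LK|·|KM|) ≈ 0.46111.
Taking the obtuse solution, ∠K ≈ 152.54°.
Law of cosines then gives |ML| ≈ 12.684.
Circumradius = |ML|/(2 sin K) ≈ 13.754.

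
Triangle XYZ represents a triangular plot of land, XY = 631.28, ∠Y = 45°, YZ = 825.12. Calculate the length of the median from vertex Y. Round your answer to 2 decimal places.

m_Y ≈ 673.79

By the law of cosines, ZX² = XY² + YZ² − 2·XY·YZ·cos Y = 3.427e+05, so ZX ≈ 585.41.
Median from Y: ½√(2·XY² + 2·YZ² − ZX²) ≈ 673.79.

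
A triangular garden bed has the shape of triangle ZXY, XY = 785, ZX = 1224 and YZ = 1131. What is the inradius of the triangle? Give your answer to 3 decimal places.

275.585

Semiperimeter s = (785 + 1131 + 1224)/2 = 1570.
Heron's formula: area = √(1570·785·439·346) ≈ 4.3267e+05.
Inradius = area/s = 4.3267e+05/1570 ≈ 275.58.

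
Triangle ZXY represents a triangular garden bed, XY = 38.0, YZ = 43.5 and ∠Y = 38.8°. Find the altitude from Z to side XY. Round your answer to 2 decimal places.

27.26

By the law of cosines, ZX² = XY² + YZ² − 2·XY·YZ·cos Y = 759.76, so ZX ≈ 27.564.
Area = ½·XY·YZ·sin Y ≈ 517.89.
The altitude from Z has length 2·area/XY ≈ 27.257.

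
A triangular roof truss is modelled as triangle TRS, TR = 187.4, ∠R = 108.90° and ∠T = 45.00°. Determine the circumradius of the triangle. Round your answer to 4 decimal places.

The third angle is ∠S = 180° − ∠T − ∠R = 26.10°.
Law of sines: RS = TR·sin T/sin S ≈ 301.2.
Law of sines: ST = TR·sin R/sin S ≈ 403.
Circumradius = TR/(2 sin S) ≈ 212.98.

212.9840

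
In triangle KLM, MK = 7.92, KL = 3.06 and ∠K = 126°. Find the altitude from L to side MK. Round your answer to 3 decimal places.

h_L ≈ 2.476

By the law of cosines, LM² = MK² + KL² − 2·MK·KL·cos K = 100.58, so LM ≈ 10.029.
Area = ½·MK·KL·sin K ≈ 9.8033.
The altitude from L has length 2·area/MK ≈ 2.4756.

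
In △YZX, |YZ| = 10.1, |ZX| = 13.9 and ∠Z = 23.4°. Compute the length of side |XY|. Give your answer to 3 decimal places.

By the law of cosines, |XY|² = |YZ|² + |ZX|² − 2·|YZ|·|ZX|·cos Z = 37.533, so |XY| ≈ 6.1264.

6.126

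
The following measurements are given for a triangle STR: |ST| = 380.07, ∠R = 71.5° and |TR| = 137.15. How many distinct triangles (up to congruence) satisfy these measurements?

1

|TR|·sin R = 137.15·sin(71.5°) ≈ 130.1.
Since |ST| ≥ |TR|, exactly one triangle exists.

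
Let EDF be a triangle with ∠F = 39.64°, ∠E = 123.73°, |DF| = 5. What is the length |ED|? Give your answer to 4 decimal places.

The third angle is ∠D = 180° − ∠F − ∠E = 16.63°.
Law of sines: |ED| = |DF|·sin F/sin E ≈ 3.8355.

3.8355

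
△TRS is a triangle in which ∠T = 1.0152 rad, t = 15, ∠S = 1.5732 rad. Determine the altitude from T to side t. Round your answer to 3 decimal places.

The third angle is ∠R = π − ∠S − ∠T = 0.5532 rad.
Law of sines: r = t·sin R/sin T ≈ 9.2764.
Law of sines: s = t·sin S/sin T ≈ 17.656.
Area = ½·t·r·sin S ≈ 69.573.
The altitude from T has length 2·area/t ≈ 9.2764.

h_T ≈ 9.276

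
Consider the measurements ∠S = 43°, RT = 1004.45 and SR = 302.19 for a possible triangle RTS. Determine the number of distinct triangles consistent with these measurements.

SR·sin S = 302.19·sin(43°) ≈ 206.1.
Since RT ≥ SR, exactly one triangle exists.

1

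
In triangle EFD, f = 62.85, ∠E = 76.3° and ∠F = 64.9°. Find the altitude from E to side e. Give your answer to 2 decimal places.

h_E ≈ 39.38

The third angle is ∠D = 180° − ∠E − ∠F = 38.80°.
Law of sines: e = f·sin E/sin F ≈ 67.429.
Law of sines: d = f·sin D/sin F ≈ 43.489.
Area = ½·f·e·sin D ≈ 1327.8.
The altitude from E has length 2·area/e ≈ 39.382.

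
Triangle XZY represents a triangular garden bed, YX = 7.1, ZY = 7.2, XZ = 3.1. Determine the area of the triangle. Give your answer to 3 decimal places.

Semiperimeter s = (7.2 + 7.1 + 3.1)/2 = 8.7.
Heron's formula: area = √(8.7·1.5·1.6·5.6) ≈ 10.813.

area ≈ 10.813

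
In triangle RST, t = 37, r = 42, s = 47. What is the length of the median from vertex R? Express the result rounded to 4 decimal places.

Median from R: ½√(2·s² + 2·t² − r²) ≈ 36.715.

36.7151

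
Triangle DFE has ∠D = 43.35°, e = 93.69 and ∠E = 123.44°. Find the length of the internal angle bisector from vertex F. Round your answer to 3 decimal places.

The third angle is ∠F = 180° − ∠E − ∠D = 13.21°.
Law of sines: d = e·sin D/sin E ≈ 77.072.
Law of sines: f = e·sin F/sin E ≈ 25.657.
The bisector from F has length 2·e·d·cos(∠F/2)/(e+d) ≈ 84.011.

t_F ≈ 84.011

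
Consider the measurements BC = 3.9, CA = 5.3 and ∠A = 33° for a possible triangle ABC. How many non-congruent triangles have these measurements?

2

CA·sin A = 5.3·sin(33°) ≈ 2.887.
Since CA sin A < BC < CA (2.887 < 3.9 < 5.3), two triangles exist.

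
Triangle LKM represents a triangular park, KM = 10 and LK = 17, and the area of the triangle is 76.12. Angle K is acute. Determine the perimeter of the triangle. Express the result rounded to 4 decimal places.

perimeter ≈ 42.4175

From area = ½·LK·KM·sin K, we get sin K = 2·area/(LK·KM) ≈ 0.89553.
Taking the acute solution, ∠K ≈ 63.58°.
Law of cosines then gives ML ≈ 15.417.
Perimeter = 10 + 15.417 + 17 = 42.417.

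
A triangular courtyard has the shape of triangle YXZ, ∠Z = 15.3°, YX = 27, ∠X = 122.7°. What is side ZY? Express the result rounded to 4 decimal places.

The third angle is ∠Y = 180° − ∠X − ∠Z = 42.00°.
Law of sines: ZY = YX·sin X/sin Z ≈ 86.105.

86.1050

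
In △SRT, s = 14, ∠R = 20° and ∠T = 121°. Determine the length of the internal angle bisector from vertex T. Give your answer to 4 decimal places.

The third angle is ∠S = 180° − ∠R − ∠T = 39.00°.
Law of sines: r = s·sin R/sin S ≈ 7.6087.
Law of sines: t = s·sin T/sin S ≈ 19.069.
The bisector from T has length 2·s·r·cos(∠T/2)/(s+r) ≈ 4.8549.

t_T ≈ 4.8549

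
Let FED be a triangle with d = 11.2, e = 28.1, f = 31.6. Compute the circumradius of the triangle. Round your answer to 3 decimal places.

By the law of cosines, cos F = (e² + d² − f²) / (2·e·d) ≈ -0.13267, so ∠F ≈ 97.62°.
Circumradius = f/(2 sin F) ≈ 15.941.

R ≈ 15.941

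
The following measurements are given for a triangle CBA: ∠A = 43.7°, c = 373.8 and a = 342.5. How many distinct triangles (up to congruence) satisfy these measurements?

c·sin A = 373.8·sin(43.7°) ≈ 258.3.
Since c sin A < a < c (258.3 < 342.5 < 373.8), two triangles exist.

2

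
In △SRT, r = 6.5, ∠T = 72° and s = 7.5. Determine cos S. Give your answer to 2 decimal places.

0.51

By the law of cosines, t² = s² + r² − 2·s·r·cos T = 68.371, so t ≈ 8.2687.
Law of cosines again: cos S = (r² + t² − s²)/(2·r·t) ≈ 0.50581, so ∠S ≈ 59.61°.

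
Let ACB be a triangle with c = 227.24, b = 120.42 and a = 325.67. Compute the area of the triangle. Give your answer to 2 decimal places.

area ≈ 9358.97

Semiperimeter s = (325.67 + 227.24 + 120.42)/2 = 336.67.
Heron's formula: area = √(336.67·10.995·109.43·216.25) ≈ 9359.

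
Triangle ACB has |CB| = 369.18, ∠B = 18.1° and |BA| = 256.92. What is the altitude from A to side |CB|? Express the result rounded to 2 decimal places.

h_A ≈ 79.82

By the law of cosines, |AC|² = |CB|² + |BA|² − 2·|CB|·|BA|·cos B = 21989, so |AC| ≈ 148.29.
Area = ½·|CB|·|BA|·sin B ≈ 14734.
The altitude from A has length 2·area/|CB| ≈ 79.819.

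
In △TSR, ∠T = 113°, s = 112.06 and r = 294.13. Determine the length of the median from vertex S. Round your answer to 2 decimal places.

By the law of cosines, t² = s² + r² − 2·s·r·cos T = 1.2483e+05, so t ≈ 353.31.
Median from S: ½√(2·r² + 2·t² − s²) ≈ 320.2.

320.20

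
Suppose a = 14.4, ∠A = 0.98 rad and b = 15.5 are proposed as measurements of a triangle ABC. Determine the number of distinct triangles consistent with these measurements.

b·sin A = 15.5·sin(0.98 rad) ≈ 12.87.
Since b sin A < a < b (12.87 < 14.4 < 15.5), two triangles exist.

2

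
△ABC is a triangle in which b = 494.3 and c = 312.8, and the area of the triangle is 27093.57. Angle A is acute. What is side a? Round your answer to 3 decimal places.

From area = ½·b·c·sin A, we get sin A = 2·area/(b·c) ≈ 0.35046.
Taking the acute solution, ∠A ≈ 0.358 rad.
Law of cosines then gives a ≈ 229.25.

229.248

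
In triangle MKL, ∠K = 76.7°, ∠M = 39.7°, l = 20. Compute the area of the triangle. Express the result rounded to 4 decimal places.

The third angle is ∠L = 180° − ∠M − ∠K = 63.60°.
Law of sines: m = l·sin M/sin L ≈ 14.263.
Law of sines: k = l·sin K/sin L ≈ 21.73.
Area = ½·l·m·sin K ≈ 138.8.

area ≈ 138.8025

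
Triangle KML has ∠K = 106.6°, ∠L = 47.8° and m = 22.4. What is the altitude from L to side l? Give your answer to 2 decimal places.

21.47

The third angle is ∠M = 180° − ∠L − ∠K = 25.60°.
Law of sines: k = m·sin K/sin M ≈ 49.681.
Law of sines: l = m·sin L/sin M ≈ 38.404.
Area = ½·m·k·sin L ≈ 412.2.
The altitude from L has length 2·area/l ≈ 21.466.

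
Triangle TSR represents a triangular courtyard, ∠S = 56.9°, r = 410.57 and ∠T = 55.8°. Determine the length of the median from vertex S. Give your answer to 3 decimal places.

The third angle is ∠R = 180° − ∠T − ∠S = 67.30°.
Law of sines: t = r·sin T/sin R ≈ 368.09.
Law of sines: s = r·sin S/sin R ≈ 372.82.
Median from S: ½√(2·r² + 2·t² − s²) ≈ 342.46.

m_S ≈ 342.460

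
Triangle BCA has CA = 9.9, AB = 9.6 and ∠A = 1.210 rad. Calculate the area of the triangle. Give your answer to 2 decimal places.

Area = ½·CA·AB·sin A ≈ 44.46.

44.46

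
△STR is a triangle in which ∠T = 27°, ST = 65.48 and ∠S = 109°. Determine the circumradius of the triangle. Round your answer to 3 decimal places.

The third angle is ∠R = 180° − ∠S − ∠T = 44.00°.
Law of sines: TR = ST·sin S/sin R ≈ 89.127.
Law of sines: RS = ST·sin T/sin R ≈ 42.794.
Circumradius = ST/(2 sin R) ≈ 47.131.

47.131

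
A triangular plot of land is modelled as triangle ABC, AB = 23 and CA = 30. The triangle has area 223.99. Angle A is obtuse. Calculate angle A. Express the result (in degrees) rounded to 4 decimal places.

From area = ½·CA·AB·sin A, we get sin A = 2·area/(CA·AB) ≈ 0.64925.
Taking the obtuse solution, ∠A ≈ 139.52°.

∠A ≈ 139.5152°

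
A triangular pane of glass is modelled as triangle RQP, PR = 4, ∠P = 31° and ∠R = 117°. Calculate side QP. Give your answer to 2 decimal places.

The third angle is ∠Q = 180° − ∠P − ∠R = 32.00°.
Law of sines: QP = PR·sin R/sin Q ≈ 6.7256.

6.73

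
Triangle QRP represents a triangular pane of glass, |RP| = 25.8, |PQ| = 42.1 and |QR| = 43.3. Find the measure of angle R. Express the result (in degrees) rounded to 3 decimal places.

By the law of cosines, cos R = (|QR|² + |RP|² − |PQ|²) / (2·|QR|·|RP|) ≈ 0.34379, so ∠R ≈ 69.89°.

69.892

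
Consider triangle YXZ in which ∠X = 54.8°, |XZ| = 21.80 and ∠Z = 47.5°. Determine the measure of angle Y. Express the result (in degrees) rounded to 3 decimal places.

∠Y ≈ 77.700°

The third angle is ∠Y = 180° − ∠X − ∠Z = 77.70°.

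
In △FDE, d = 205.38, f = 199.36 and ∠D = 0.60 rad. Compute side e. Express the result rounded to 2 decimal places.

Law of sines: sin F = f·sin D/d ≈ 0.54809.
Since d ≥ f, only the acute value applies: ∠F ≈ 0.580 rad.
Then ∠E = π − ∠D − ∠F ≈ 1.962 rad.
Law of sines gives e = d·sin E/sin D ≈ 336.32.

336.32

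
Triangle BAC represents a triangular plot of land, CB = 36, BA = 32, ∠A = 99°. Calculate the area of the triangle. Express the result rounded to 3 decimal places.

193.263

Law of sines: sin C = BA·sin A/CB ≈ 0.87795.
Since CB ≥ BA, only the acute value applies: ∠C ≈ 61.40°.
Then ∠B = 180° − ∠A − ∠C ≈ 19.60°.
Law of sines gives AC = CB·sin B/sin A ≈ 12.229.
Area = ½·CB·BA·sin B ≈ 193.26.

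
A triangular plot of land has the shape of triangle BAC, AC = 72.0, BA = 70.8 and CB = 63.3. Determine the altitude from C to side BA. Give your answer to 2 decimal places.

h_C ≈ 57.21

Semiperimeter s = (72 + 63.3 + 70.8)/2 = 103.05.
Heron's formula: area = √(103.05·31.05·39.75·32.25) ≈ 2025.3.
The altitude from C has length 2·area/BA ≈ 57.212.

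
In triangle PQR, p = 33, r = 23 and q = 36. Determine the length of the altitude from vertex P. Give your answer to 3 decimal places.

Semiperimeter s = (33 + 36 + 23)/2 = 46.
Heron's formula: area = √(46·13·10·23) ≈ 370.86.
The altitude from P has length 2·area/p ≈ 22.477.

22.477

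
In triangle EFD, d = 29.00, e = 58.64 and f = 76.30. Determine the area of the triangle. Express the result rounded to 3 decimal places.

area ≈ 757.864

Semiperimeter s = (58.64 + 76.3 + 29)/2 = 81.97.
Heron's formula: area = √(81.97·23.33·5.67·52.97) ≈ 757.86.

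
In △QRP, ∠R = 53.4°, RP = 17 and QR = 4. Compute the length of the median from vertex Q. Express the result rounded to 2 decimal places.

By the law of cosines, PQ² = QR² + RP² − 2·QR·RP·cos R = 223.91, so PQ ≈ 14.964.
Median from Q: ½√(2·PQ² + 2·QR² − RP²) ≈ 6.907.

6.91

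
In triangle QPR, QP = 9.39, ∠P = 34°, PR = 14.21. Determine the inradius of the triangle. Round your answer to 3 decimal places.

r ≈ 2.339

By the law of cosines, RQ² = QP² + PR² − 2·QP·PR·cos P = 68.856, so RQ ≈ 8.298.
Area = ½·QP·PR·sin P ≈ 37.307.
Semiperimeter s = (14.21+8.298+9.39)/2 = 15.949.
Inradius = area/s = 37.307/15.949 ≈ 2.3392.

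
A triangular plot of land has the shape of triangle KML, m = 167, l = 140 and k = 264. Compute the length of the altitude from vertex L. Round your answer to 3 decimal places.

Semiperimeter s = (264 + 167 + 140)/2 = 285.5.
Heron's formula: area = √(285.5·21.5·118.5·145.5) ≈ 10288.
The altitude from L has length 2·area/l ≈ 146.97.

146.965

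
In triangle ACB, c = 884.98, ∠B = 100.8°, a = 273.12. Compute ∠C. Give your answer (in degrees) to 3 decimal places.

By the law of cosines, b² = a² + c² − 2·a·c·cos B = 9.4837e+05, so b ≈ 973.84.
Law of cosines again: cos C = (b² + a² − c²)/(2·b·a) ≈ 0.45074, so ∠C ≈ 63.21°.

∠C ≈ 63.209°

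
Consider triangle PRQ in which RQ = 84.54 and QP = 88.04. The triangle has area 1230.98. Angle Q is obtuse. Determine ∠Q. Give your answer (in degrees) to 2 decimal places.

From area = ½·RQ·QP·sin Q, we get sin Q = 2·area/(RQ·QP) ≈ 0.33078.
Taking the obtuse solution, ∠Q ≈ 160.68°.

∠Q ≈ 160.68°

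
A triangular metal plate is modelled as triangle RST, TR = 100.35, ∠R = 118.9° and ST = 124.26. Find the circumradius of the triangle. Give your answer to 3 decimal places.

70.968

Law of sines: sin S = TR·sin R/ST ≈ 0.70701.
Since ST ≥ TR, only the acute value applies: ∠S ≈ 44.99°.
Then ∠T = 180° − ∠R − ∠S ≈ 16.11°.
Law of sines gives RS = ST·sin T/sin R ≈ 39.38.
Circumradius = ST/(2 sin R) ≈ 70.968.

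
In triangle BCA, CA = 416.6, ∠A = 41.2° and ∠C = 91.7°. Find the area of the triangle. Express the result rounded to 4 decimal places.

The third angle is ∠B = 180° − ∠C − ∠A = 47.10°.
Law of sines: AB = CA·sin C/sin B ≈ 568.45.
Law of sines: BC = CA·sin A/sin B ≈ 374.6.
Area = ½·CA·AB·sin A ≈ 77995.

area ≈ 77994.6825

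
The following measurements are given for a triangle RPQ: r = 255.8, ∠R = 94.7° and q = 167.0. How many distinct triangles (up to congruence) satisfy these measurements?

1

q·sin R = 167.0·sin(94.7°) ≈ 166.4.
Since ∠R is not acute, a triangle exists only if r > q; here r > q, so there is exactly one triangle.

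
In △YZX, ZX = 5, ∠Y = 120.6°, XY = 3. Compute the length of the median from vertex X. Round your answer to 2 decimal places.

3.89

Law of sines: sin Z = XY·sin Y/ZX ≈ 0.51645.
Since ZX ≥ XY, only the acute value applies: ∠Z ≈ 31.09°.
Then ∠X = 180° − ∠Y − ∠Z ≈ 28.31°.
Law of sines gives YZ = ZX·sin X/sin Y ≈ 2.7545.
Median from X: ½√(2·ZX² + 2·XY² − YZ²) ≈ 3.8863.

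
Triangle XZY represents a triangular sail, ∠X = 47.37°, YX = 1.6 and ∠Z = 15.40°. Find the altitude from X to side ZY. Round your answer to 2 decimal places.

h_X ≈ 1.42

The third angle is ∠Y = 180° − ∠X − ∠Z = 117.23°.
Law of sines: ZY = YX·sin X/sin Z ≈ 4.4329.
Law of sines: XZ = YX·sin Y/sin Z ≈ 5.3574.
Area = ½·YX·ZY·sin Y ≈ 3.1533.
The altitude from X has length 2·area/ZY ≈ 1.4227.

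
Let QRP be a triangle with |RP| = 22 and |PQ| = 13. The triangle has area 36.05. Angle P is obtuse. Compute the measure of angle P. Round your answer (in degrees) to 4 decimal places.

165.3983

From area = ½·|RP|·|PQ|·sin P, we get sin P = 2·area/(|RP|·|PQ|) ≈ 0.25210.
Taking the obtuse solution, ∠P ≈ 165.40°.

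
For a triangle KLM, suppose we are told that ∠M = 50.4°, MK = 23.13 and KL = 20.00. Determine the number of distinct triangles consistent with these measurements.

2

MK·sin M = 23.13·sin(50.4°) ≈ 17.82.
Since MK sin M < KL < MK (17.82 < 20.00 < 23.13), two triangles exist.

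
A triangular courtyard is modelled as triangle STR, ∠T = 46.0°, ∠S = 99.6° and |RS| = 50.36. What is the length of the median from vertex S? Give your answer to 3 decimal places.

The third angle is ∠R = 180° − ∠S − ∠T = 34.40°.
Law of sines: |TR| = |RS|·sin S/sin T ≈ 69.028.
Law of sines: |ST| = |RS|·sin R/sin T ≈ 39.553.
Median from S: ½√(2·|RS|² + 2·|ST|² − |TR|²) ≈ 29.309.

m_S ≈ 29.309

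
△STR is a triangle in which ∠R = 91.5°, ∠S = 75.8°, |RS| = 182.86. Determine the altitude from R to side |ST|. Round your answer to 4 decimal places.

The third angle is ∠T = 180° − ∠R − ∠S = 12.70°.
Law of sines: |TR| = |RS|·sin S/sin T ≈ 806.35.
Law of sines: |ST| = |RS|·sin R/sin T ≈ 831.48.
Area = ½·|RS|·|TR|·sin R ≈ 73699.
The altitude from R has length 2·area/|ST| ≈ 177.27.

177.2728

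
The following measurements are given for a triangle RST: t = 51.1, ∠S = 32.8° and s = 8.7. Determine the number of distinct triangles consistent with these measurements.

0

t·sin S = 51.1·sin(32.8°) ≈ 27.68.
Since s = 8.7 < 27.68 = t sin S, no triangle exists.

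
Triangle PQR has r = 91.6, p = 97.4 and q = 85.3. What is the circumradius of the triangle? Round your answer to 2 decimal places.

By the law of cosines, cos P = (q² + r² − p²) / (2·q·r) ≈ 0.39546, so ∠P ≈ 1.1642 rad.
Circumradius = p/(2 sin P) ≈ 53.022.

53.02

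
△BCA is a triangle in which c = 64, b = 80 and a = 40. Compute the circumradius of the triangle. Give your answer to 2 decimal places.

By the law of cosines, cos B = (c² + a² − b²) / (2·c·a) ≈ -0.13750, so ∠B ≈ 97.90°.
Circumradius = b/(2 sin B) ≈ 40.384.

40.38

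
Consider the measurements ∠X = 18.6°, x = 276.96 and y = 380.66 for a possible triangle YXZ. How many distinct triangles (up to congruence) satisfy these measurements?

2

y·sin X = 380.66·sin(18.6°) ≈ 121.4.
Since y sin X < x < y (121.4 < 276.96 < 380.66), two triangles exist.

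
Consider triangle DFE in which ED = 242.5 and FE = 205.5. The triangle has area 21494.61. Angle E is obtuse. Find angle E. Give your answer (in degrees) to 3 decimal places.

From area = ½·FE·ED·sin E, we get sin E = 2·area/(FE·ED) ≈ 0.86265.
Taking the obtuse solution, ∠E ≈ 120.38°.

120.384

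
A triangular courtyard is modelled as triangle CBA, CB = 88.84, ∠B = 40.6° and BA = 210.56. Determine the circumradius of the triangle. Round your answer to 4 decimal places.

118.5847

By the law of cosines, AC² = CB² + BA² − 2·CB·BA·cos B = 23822, so AC ≈ 154.34.
Area = ½·CB·BA·sin B ≈ 6086.7.
Circumradius = AC/(2 sin B) ≈ 118.58.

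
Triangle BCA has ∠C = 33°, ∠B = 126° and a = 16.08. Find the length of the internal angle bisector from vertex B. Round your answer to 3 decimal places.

t_B ≈ 8.806

The third angle is ∠A = 180° − ∠B − ∠C = 21.00°.
Law of sines: b = a·sin B/sin A ≈ 36.301.
Law of sines: c = a·sin C/sin A ≈ 24.438.
The bisector from B has length 2·c·a·cos(∠B/2)/(c+a) ≈ 8.806.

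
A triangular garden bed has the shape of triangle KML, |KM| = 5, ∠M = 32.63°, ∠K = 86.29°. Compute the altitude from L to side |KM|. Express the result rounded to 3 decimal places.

3.074

The third angle is ∠L = 180° − ∠K − ∠M = 61.08°.
Law of sines: |ML| = |KM|·sin K/sin L ≈ 5.7004.
Law of sines: |LK| = |KM|·sin M/sin L ≈ 3.0802.
Area = ½·|KM|·|ML|·sin M ≈ 7.6843.
The altitude from L has length 2·area/|KM| ≈ 3.0737.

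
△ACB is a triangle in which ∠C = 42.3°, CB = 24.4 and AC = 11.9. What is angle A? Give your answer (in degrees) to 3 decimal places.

By the law of cosines, BA² = AC² + CB² − 2·AC·CB·cos C = 307.45, so BA ≈ 17.534.
Law of cosines again: cos A = (BA² + AC² − CB²)/(2·BA·AC) ≈ -0.35057, so ∠A ≈ 110.52°.

110.522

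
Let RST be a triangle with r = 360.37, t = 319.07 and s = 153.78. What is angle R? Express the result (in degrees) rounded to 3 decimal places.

By the law of cosines, cos R = (s² + t² − r²) / (2·s·t) ≈ -0.04497, so ∠R ≈ 92.58°.

92.577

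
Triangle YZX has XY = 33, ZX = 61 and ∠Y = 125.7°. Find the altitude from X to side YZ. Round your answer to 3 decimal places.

Law of sines: sin Z = XY·sin Y/ZX ≈ 0.43932.
Since ZX ≥ XY, only the acute value applies: ∠Z ≈ 26.06°.
Then ∠X = 180° − ∠Y − ∠Z ≈ 28.24°.
Law of sines gives YZ = ZX·sin X/sin Y ≈ 35.541.
Area = ½·ZX·XY·sin X ≈ 476.23.
The altitude from X has length 2·area/YZ ≈ 26.799.

h_X ≈ 26.799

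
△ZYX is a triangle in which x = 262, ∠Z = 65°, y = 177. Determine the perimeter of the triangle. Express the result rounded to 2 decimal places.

685.53

By the law of cosines, z² = y² + x² − 2·y·x·cos Z = 60776, so z ≈ 246.53.
Semiperimeter s = (246.53+177+262)/2 = 342.76.
Perimeter = 246.53 + 177 + 262 = 685.53.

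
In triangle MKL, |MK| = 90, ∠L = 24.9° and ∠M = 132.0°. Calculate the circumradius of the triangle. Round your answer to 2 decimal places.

The third angle is ∠K = 180° − ∠L − ∠M = 23.10°.
Law of sines: |KL| = |MK|·sin M/sin L ≈ 158.85.
Law of sines: |LM| = |MK|·sin K/sin L ≈ 83.865.
Circumradius = |MK|/(2 sin L) ≈ 106.88.

106.88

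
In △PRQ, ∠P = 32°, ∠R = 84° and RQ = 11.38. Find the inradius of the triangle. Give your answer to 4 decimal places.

The third angle is ∠Q = 180° − ∠P − ∠R = 64.00°.
Law of sines: QP = RQ·sin R/sin P ≈ 21.357.
Law of sines: PR = RQ·sin Q/sin P ≈ 19.302.
Area = ½·RQ·QP·sin Q ≈ 109.22.
Semiperimeter s = (11.38+21.357+19.302)/2 = 26.019.
Inradius = area/s = 109.22/26.019 ≈ 4.1978.

r ≈ 4.1978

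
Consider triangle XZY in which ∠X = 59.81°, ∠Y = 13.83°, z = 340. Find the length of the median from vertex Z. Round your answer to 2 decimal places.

The third angle is ∠Z = 180° − ∠Y − ∠X = 106.36°.
Law of sines: x = z·sin X/sin Z ≈ 306.28.
Law of sines: y = z·sin Y/sin Z ≈ 84.704.
Median from Z: ½√(2·y² + 2·x² − z²) ≈ 146.94.

m_Z ≈ 146.94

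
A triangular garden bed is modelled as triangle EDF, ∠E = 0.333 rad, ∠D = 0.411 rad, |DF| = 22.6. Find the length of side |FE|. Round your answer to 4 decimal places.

27.6227

The third angle is ∠F = π − ∠E − ∠D = 2.398 rad.
Law of sines: |FE| = |DF|·sin D/sin E ≈ 27.623.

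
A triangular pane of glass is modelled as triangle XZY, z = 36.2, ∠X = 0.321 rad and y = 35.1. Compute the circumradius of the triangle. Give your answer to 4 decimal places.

18.1389

By the law of cosines, x² = z² + y² − 2·z·y·cos X = 131.02, so x ≈ 11.446.
Area = ½·z·y·sin X ≈ 200.45.
Circumradius = x/(2 sin X) ≈ 18.139.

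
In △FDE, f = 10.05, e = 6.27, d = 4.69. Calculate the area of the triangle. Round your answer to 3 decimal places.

area ≈ 10.849

Semiperimeter s = (10.05 + 4.69 + 6.27)/2 = 10.505.
Heron's formula: area = √(10.505·0.455·5.815·4.235) ≈ 10.849.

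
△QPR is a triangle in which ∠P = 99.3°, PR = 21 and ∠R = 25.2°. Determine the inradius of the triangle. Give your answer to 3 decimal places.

The third angle is ∠Q = 180° − ∠P − ∠R = 55.50°.
Law of sines: RQ = PR·sin P/sin Q ≈ 25.147.
Law of sines: QP = PR·sin R/sin Q ≈ 10.85.
Area = ½·PR·RQ·sin R ≈ 112.42.
Semiperimeter s = (21+25.147+10.85)/2 = 28.498.
Inradius = area/s = 112.42/28.498 ≈ 3.9449.

r ≈ 3.945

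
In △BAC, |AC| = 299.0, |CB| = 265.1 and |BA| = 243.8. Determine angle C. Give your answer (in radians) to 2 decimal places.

∠C ≈ 0.89 rad

By the law of cosines, cos C = (|AC|² + |CB|² − |BA|²) / (2·|AC|·|CB|) ≈ 0.63231, so ∠C ≈ 0.886 rad.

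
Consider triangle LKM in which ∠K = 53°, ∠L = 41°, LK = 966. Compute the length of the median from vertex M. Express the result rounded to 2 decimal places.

The third angle is ∠M = 180° − ∠L − ∠K = 86.00°.
Law of sines: KM = LK·sin L/sin M ≈ 635.3.
Law of sines: ML = LK·sin K/sin M ≈ 773.37.
Median from M: ½√(2·KM² + 2·ML² − LK²) ≈ 517.26.

m_M ≈ 517.26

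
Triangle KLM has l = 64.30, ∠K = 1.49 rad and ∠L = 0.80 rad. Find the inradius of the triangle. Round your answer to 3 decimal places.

r ≈ 19.549

The third angle is ∠M = π − ∠K − ∠L = 0.852 rad.
Law of sines: k = l·sin K/sin L ≈ 89.342.
Law of sines: m = l·sin M/sin L ≈ 67.435.
Area = ½·l·k·sin M ≈ 2161.
Semiperimeter s = (89.342+64.3+67.435)/2 = 110.54.
Inradius = area/s = 2161/110.54 ≈ 19.549.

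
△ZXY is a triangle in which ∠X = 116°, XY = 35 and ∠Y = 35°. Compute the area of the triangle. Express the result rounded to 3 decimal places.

651.308

The third angle is ∠Z = 180° − ∠X − ∠Y = 29.00°.
Law of sines: YZ = XY·sin X/sin Z ≈ 64.887.
Law of sines: ZX = XY·sin Y/sin Z ≈ 41.408.
Area = ½·XY·YZ·sin Y ≈ 651.31.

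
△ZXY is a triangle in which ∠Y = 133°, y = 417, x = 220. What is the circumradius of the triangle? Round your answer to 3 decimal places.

Law of sines: sin X = x·sin Y/y ≈ 0.38585.
Since y ≥ x, only the acute value applies: ∠X ≈ 22.70°.
Then ∠Z = 180° − ∠Y − ∠X ≈ 24.30°.
Law of sines gives z = y·sin Z/sin Y ≈ 234.67.
Circumradius = y/(2 sin Y) ≈ 285.09.

285.088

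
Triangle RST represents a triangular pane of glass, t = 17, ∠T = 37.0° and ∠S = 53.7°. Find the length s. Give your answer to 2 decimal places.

The third angle is ∠R = 180° − ∠S − ∠T = 89.30°.
Law of sines: s = t·sin S/sin T ≈ 22.766.

22.77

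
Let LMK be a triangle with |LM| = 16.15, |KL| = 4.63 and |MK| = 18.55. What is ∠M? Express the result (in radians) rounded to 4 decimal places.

∠M ≈ 0.2293 rad

By the law of cosines, cos M = (|LM|² + |MK|² − |KL|²) / (2·|LM|·|MK|) ≈ 0.97384, so ∠M ≈ 0.2293 rad.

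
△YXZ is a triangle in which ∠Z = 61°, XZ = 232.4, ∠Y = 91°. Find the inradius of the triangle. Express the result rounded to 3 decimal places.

The third angle is ∠X = 180° − ∠Z − ∠Y = 28.00°.
Law of sines: ZY = XZ·sin X/sin Y ≈ 109.12.
Law of sines: YX = XZ·sin Z/sin Y ≈ 203.29.
Area = ½·XZ·ZY·sin Z ≈ 11090.
Semiperimeter s = (232.4+109.12+203.29)/2 = 272.41.
Inradius = area/s = 11090/272.41 ≈ 40.712.

r ≈ 40.712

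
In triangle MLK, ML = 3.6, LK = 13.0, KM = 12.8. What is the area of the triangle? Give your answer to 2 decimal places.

Semiperimeter s = (13 + 12.8 + 3.6)/2 = 14.7.
Heron's formula: area = √(14.7·1.7·1.9·11.1) ≈ 22.957.

22.96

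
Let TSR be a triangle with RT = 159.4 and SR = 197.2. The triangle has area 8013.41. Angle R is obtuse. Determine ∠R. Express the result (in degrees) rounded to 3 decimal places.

149.345

From area = ½·SR·RT·sin R, we get sin R = 2·area/(SR·RT) ≈ 0.50986.
Taking the obtuse solution, ∠R ≈ 149.35°.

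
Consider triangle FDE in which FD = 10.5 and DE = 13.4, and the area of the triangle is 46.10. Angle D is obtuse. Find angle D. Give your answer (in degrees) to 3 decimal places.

∠D ≈ 139.058°

From area = ½·FD·DE·sin D, we get sin D = 2·area/(FD·DE) ≈ 0.65529.
Taking the obtuse solution, ∠D ≈ 139.06°.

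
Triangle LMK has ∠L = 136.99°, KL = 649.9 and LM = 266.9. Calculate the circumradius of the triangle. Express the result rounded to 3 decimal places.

R ≈ 633.648

By the law of cosines, MK² = KL² + LM² − 2·KL·LM·cos L = 7.4728e+05, so MK ≈ 864.46.
Area = ½·KL·LM·sin L ≈ 59160.
Circumradius = MK/(2 sin L) ≈ 633.65.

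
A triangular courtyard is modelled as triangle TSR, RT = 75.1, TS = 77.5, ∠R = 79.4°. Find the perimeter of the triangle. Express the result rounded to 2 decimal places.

190.02

Law of sines: sin S = RT·sin R/TS ≈ 0.95250.
Since TS ≥ RT, only the acute value applies: ∠S ≈ 72.27°.
Then ∠T = 180° − ∠R − ∠S ≈ 28.33°.
Law of sines gives SR = TS·sin T/sin R ≈ 37.417.
Semiperimeter s = (37.417+75.1+77.5)/2 = 95.009.
Perimeter = 37.417 + 75.1 + 77.5 = 190.02.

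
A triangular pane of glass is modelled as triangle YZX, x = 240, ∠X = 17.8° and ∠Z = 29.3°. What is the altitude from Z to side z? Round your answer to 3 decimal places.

h_Z ≈ 175.810

The third angle is ∠Y = 180° − ∠Z − ∠X = 132.90°.
Law of sines: y = x·sin Y/sin X ≈ 575.12.
Law of sines: z = x·sin Z/sin X ≈ 384.21.
Area = ½·x·y·sin Z ≈ 33774.
The altitude from Z has length 2·area/z ≈ 175.81.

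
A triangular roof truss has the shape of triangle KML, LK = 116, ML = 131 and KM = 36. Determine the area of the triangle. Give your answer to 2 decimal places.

area ≈ 1999.26

Semiperimeter s = (131 + 116 + 36)/2 = 141.5.
Heron's formula: area = √(141.5·10.5·25.5·105.5) ≈ 1999.3.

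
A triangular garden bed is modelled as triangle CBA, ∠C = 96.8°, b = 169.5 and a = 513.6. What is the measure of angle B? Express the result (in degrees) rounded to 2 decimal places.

By the law of cosines, c² = b² + a² − 2·b·a·cos C = 3.1313e+05, so c ≈ 559.58.
Law of cosines again: cos B = (a² + c² − b²)/(2·a·c) ≈ 0.95370, so ∠B ≈ 17.50°.

∠B ≈ 17.50°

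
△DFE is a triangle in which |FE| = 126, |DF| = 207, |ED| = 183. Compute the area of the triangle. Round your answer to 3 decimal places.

11413.334

Semiperimeter s = (126 + 183 + 207)/2 = 258.
Heron's formula: area = √(258·132·75·51) ≈ 11413.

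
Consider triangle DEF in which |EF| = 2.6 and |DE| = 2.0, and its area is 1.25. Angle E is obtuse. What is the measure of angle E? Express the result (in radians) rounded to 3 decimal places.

From area = ½·|DE|·|EF|·sin E, we get sin E = 2·area/(|DE|·|EF|) ≈ 0.48077.
Taking the obtuse solution, ∠E ≈ 2.6401 rad.

2.640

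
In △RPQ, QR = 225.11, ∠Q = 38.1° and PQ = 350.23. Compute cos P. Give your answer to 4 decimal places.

By the law of cosines, RP² = PQ² + QR² − 2·PQ·QR·cos Q = 49251, so RP ≈ 221.93.
Law of cosines again: cos P = (RP² + PQ² − QR²)/(2·RP·PQ) ≈ 0.77991, so ∠P ≈ 38.75°.

cos P ≈ 0.7799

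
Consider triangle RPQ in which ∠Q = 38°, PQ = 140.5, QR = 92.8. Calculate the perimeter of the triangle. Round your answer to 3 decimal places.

perimeter ≈ 321.636

By the law of cosines, RP² = PQ² + QR² − 2·PQ·QR·cos Q = 7803.3, so RP ≈ 88.336.
Semiperimeter s = (140.5+92.8+88.336)/2 = 160.82.
Perimeter = 140.5 + 92.8 + 88.336 = 321.64.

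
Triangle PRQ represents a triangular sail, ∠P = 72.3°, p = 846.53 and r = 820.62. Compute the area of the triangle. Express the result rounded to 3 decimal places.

Law of sines: sin R = r·sin P/p ≈ 0.92350.
Since p ≥ r, only the acute value applies: ∠R ≈ 67.44°.
Then ∠Q = 180° − ∠P − ∠R ≈ 40.26°.
Law of sines gives q = p·sin Q/sin P ≈ 574.22.
Area = ½·p·r·sin Q ≈ 2.2445e+05.

area ≈ 224453.653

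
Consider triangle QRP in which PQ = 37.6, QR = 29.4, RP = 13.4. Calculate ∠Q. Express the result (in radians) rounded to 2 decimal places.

∠Q ≈ 0.32 rad

By the law of cosines, cos Q = (PQ² + QR² − RP²) / (2·PQ·QR) ≈ 0.94920, so ∠Q ≈ 0.3201 rad.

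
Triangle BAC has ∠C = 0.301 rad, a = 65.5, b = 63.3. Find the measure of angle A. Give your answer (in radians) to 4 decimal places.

By the law of cosines, c² = b² + a² − 2·b·a·cos C = 377.66, so c ≈ 19.433.
Law of cosines again: cos A = (c² + b² − a²)/(2·c·b) ≈ 0.03833, so ∠A ≈ 1.532 rad.

∠A ≈ 1.5325 rad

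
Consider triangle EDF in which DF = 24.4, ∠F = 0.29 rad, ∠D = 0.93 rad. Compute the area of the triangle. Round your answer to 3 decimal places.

area ≈ 72.661

The third angle is ∠E = π − ∠D − ∠F = 1.922 rad.
Law of sines: FE = DF·sin D/sin E ≈ 20.828.
Law of sines: ED = DF·sin F/sin E ≈ 7.4297.
Area = ½·DF·FE·sin F ≈ 72.661.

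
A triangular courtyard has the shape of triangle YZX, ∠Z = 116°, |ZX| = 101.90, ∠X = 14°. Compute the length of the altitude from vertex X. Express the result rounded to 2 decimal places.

The third angle is ∠Y = 180° − ∠Z − ∠X = 50.00°.
Law of sines: |XY| = |ZX|·sin Z/sin Y ≈ 119.56.
Law of sines: |YZ| = |ZX|·sin X/sin Y ≈ 32.181.
Area = ½·|ZX|·|XY|·sin X ≈ 1473.7.
The altitude from X has length 2·area/|YZ| ≈ 91.587.

91.59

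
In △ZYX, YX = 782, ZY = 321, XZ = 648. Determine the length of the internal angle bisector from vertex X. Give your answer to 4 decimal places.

t_X ≈ 693.6872

By the law of cosines, cos X = (YX² + XZ² − ZY²) / (2·YX·XZ) ≈ 0.91605, so ∠X ≈ 23.65°.
The bisector from X has length 2·YX·XZ·cos(∠X/2)/(YX+XZ) ≈ 693.69.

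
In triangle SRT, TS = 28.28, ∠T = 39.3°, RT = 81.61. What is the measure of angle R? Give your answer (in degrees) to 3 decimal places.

∠R ≈ 16.694°

By the law of cosines, SR² = RT² + TS² − 2·RT·TS·cos T = 3888, so SR ≈ 62.354.
Law of cosines again: cos R = (SR² + RT² − TS²)/(2·SR·RT) ≈ 0.95785, so ∠R ≈ 16.69°.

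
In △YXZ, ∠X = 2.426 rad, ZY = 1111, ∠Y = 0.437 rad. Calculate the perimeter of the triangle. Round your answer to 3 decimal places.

The third angle is ∠Z = π − ∠Y − ∠X = 0.279 rad.
Law of sines: XZ = ZY·sin Y/sin X ≈ 716.7.
Law of sines: YX = ZY·sin Z/sin X ≈ 465.7.
Semiperimeter s = (716.7+1111+465.7)/2 = 1146.7.
Perimeter = 716.7 + 1111 + 465.7 = 2293.4.

perimeter ≈ 2293.397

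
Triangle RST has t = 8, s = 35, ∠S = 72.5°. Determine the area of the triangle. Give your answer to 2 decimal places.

Law of sines: sin T = t·sin S/s ≈ 0.21799.
Since s ≥ t, only the acute value applies: ∠T ≈ 12.59°.
Then ∠R = 180° − ∠S − ∠T ≈ 94.91°.
Law of sines gives r = s·sin R/sin S ≈ 36.564.
Area = ½·s·t·sin R ≈ 139.49.

139.49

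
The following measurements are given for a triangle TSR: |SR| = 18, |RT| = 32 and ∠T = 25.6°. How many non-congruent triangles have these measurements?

|RT|·sin T = 32·sin(25.6°) ≈ 13.83.
Since |RT| sin T < |SR| < |RT| (13.83 < 18 < 32), two triangles exist.

2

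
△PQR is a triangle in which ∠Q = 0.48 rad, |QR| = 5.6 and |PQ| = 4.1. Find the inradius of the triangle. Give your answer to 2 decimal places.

r ≈ 0.85

By the law of cosines, |RP|² = |PQ|² + |QR|² − 2·|PQ|·|QR|·cos Q = 7.4392, so |RP| ≈ 2.7275.
Area = ½·|PQ|·|QR|·sin Q ≈ 5.3012.
Semiperimeter s = (5.6+2.7275+4.1)/2 = 6.2137.
Inradius = area/s = 5.3012/6.2137 ≈ 0.85315.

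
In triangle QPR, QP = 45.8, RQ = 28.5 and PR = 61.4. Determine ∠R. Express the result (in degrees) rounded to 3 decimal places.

44.772

By the law of cosines, cos R = (PR² + RQ² − QP²) / (2·PR·RQ) ≈ 0.70992, so ∠R ≈ 44.77°.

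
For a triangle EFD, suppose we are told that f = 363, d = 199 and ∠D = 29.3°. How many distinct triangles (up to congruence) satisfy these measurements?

2

f·sin D = 363·sin(29.3°) ≈ 177.6.
Since f sin D < d < f (177.6 < 199 < 363), two triangles exist.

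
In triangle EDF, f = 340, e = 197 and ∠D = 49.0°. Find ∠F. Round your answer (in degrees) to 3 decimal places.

By the law of cosines, d² = f² + e² − 2·f·e·cos D = 66523, so d ≈ 257.92.
Law of cosines again: cos F = (e² + d² − f²)/(2·e·d) ≈ -0.10104, so ∠F ≈ 95.80°.

∠F ≈ 95.799°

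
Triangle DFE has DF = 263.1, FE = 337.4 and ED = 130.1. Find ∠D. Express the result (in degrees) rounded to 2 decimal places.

113.86

By the law of cosines, cos D = (ED² + DF² − FE²) / (2·ED·DF) ≈ -0.40449, so ∠D ≈ 113.86°.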